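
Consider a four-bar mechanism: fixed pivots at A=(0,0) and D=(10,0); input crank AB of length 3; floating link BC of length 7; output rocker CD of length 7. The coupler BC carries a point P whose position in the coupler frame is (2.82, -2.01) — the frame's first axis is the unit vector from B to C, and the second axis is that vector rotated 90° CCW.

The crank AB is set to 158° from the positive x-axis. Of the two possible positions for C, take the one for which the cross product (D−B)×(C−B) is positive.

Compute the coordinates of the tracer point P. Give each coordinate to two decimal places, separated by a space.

A=(0,0), D=(10.00,0)
B = A + 3.00·(cos158°, sin158°) = (-2.7816, 1.1238)
|BD| = 12.8309
circle(B,7.00) ∩ circle(D,7.00): a=6.4154, h=2.8004
  candidates: C₊=(3.8545,3.3515) cross=35.932; C₋=(3.3639,-2.2277) cross=-35.932
  mode + wants cross > 0 → take C=(3.8545,3.3515) (cross=35.932)
ex = (C−B)/|BC| = (0.9480,0.3182); ey = (-0.3182,0.9480)
P = B + 2.82·ex + -2.01·ey = (0.5315,0.1158)

0.53 0.12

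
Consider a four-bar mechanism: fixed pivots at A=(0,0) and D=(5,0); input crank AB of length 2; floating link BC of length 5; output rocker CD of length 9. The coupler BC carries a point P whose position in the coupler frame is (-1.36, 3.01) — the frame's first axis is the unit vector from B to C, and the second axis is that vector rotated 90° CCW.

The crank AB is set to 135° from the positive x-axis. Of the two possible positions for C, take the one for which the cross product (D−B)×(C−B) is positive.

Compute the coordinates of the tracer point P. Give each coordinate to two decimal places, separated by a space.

-4.45 0.11

A=(0,0), D=(5.00,0)
B = A + 2.00·(cos135°, sin135°) = (-1.4142, 1.4142)
|BD| = 6.5683
circle(B,5.00) ∩ circle(D,9.00): a=-0.9788, h=4.9033
  candidates: C₊=(-1.3143,6.4132) cross=32.206; C₋=(-3.4258,-3.1633) cross=-32.206
  mode + wants cross > 0 → take C=(-1.3143,6.4132) (cross=32.206)
ex = (C−B)/|BC| = (0.0200,0.9998); ey = (-0.9998,0.0200)
P = B + -1.36·ex + 3.01·ey = (-4.4508,0.1146)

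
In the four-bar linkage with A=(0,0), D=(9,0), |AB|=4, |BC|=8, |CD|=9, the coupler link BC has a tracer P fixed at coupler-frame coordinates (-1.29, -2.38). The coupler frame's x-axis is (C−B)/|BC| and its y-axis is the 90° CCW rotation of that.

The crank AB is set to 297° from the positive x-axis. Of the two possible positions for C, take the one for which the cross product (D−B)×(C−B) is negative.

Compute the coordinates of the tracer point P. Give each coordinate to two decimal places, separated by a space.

-0.73 -4.47

A=(0,0), D=(9.00,0)
B = A + 4.00·(cos297°, sin297°) = (1.8160, -3.5640)
|BD| = 8.0195
circle(B,8.00) ∩ circle(D,9.00): a=2.9498, h=7.4363
  candidates: C₊=(1.1537,4.4085) cross=59.635; C₋=(7.7633,-8.9146) cross=-59.635
  mode - wants cross < 0 → take C=(7.7633,-8.9146) (cross=-59.635)
ex = (C−B)/|BC| = (0.7434,-0.6688); ey = (0.6688,0.7434)
P = B + -1.29·ex + -2.38·ey = (-0.7349,-4.4706)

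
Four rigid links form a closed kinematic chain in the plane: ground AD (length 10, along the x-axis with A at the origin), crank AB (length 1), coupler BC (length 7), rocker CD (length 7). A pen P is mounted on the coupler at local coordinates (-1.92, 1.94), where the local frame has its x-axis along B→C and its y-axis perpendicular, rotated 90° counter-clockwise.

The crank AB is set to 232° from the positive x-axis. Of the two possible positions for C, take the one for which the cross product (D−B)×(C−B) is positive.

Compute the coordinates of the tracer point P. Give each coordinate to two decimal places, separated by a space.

-3.35 -0.76

A=(0,0), D=(10.00,0)
B = A + 1.00·(cos232°, sin232°) = (-0.6157, -0.7880)
|BD| = 10.6449
circle(B,7.00) ∩ circle(D,7.00): a=5.3224, h=4.5466
  candidates: C₊=(4.3556,4.1401) cross=48.398; C₋=(5.0287,-4.9281) cross=-48.398
  mode + wants cross > 0 → take C=(4.3556,4.1401) (cross=48.398)
ex = (C−B)/|BC| = (0.7102,0.7040); ey = (-0.7040,0.7102)
P = B + -1.92·ex + 1.94·ey = (-3.3450,-0.7620)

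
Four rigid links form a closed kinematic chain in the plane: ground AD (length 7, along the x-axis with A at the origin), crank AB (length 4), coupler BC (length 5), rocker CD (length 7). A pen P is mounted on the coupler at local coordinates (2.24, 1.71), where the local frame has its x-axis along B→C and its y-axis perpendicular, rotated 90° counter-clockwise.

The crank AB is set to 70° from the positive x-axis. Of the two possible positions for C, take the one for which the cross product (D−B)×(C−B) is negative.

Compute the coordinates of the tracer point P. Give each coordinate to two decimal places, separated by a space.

A=(0,0), D=(7.00,0)
B = A + 4.00·(cos70°, sin70°) = (1.3681, 3.7588)
|BD| = 6.7710
circle(B,5.00) ∩ circle(D,7.00): a=1.6133, h=4.7326
  candidates: C₊=(5.3371,6.7996) cross=32.045; C₋=(0.0828,-1.0732) cross=-32.045
  mode - wants cross < 0 → take C=(0.0828,-1.0732) (cross=-32.045)
ex = (C−B)/|BC| = (-0.2571,-0.9664); ey = (0.9664,-0.2571)
P = B + 2.24·ex + 1.71·ey = (2.4448,1.1545)

2.44 1.15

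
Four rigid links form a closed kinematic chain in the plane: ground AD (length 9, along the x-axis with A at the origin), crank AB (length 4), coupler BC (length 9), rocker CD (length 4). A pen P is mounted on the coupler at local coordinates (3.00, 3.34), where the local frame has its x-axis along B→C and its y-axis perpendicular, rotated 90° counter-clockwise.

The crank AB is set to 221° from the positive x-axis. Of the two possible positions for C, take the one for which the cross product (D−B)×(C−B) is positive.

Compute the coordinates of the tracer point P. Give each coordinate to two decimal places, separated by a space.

A=(0,0), D=(9.00,0)
B = A + 4.00·(cos221°, sin221°) = (-3.0188, -2.6242)
|BD| = 12.3020
circle(B,9.00) ∩ circle(D,4.00): a=8.7928, h=1.9199
  candidates: C₊=(5.1621,1.1271) cross=23.618; C₋=(5.9812,-2.6242) cross=-23.618
  mode + wants cross > 0 → take C=(5.1621,1.1271) (cross=23.618)
ex = (C−B)/|BC| = (0.9090,0.4168); ey = (-0.4168,0.9090)
P = B + 3.00·ex + 3.34·ey = (-1.6840,1.6622)

-1.68 1.66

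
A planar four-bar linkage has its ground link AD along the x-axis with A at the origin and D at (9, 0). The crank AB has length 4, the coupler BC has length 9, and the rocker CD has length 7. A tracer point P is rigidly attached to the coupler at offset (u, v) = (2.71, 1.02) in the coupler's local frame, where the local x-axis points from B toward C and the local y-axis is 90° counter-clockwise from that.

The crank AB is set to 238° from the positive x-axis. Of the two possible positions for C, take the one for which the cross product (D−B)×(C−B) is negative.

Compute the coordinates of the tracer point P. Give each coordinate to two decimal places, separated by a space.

0.78 -3.36

A=(0,0), D=(9.00,0)
B = A + 4.00·(cos238°, sin238°) = (-2.1197, -3.3922)
|BD| = 11.6256
circle(B,9.00) ∩ circle(D,7.00): a=7.1891, h=5.4145
  candidates: C₊=(3.1767,3.8844) cross=62.947; C₋=(6.3364,-6.4734) cross=-62.947
  mode - wants cross < 0 → take C=(6.3364,-6.4734) (cross=-62.947)
ex = (C−B)/|BC| = (0.9396,-0.3424); ey = (0.3424,0.9396)
P = B + 2.71·ex + 1.02·ey = (0.7758,-3.3616)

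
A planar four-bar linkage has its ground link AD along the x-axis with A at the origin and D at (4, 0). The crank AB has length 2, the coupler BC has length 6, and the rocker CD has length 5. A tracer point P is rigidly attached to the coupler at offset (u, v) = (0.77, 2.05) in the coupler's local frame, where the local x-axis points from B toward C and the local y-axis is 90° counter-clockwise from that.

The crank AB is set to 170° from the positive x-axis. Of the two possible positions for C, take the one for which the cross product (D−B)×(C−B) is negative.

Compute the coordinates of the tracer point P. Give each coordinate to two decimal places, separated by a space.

A=(0,0), D=(4.00,0)
B = A + 2.00·(cos170°, sin170°) = (-1.9696, 0.3473)
|BD| = 5.9797
circle(B,6.00) ∩ circle(D,5.00): a=3.9096, h=4.5513
  candidates: C₊=(2.1978,4.6639) cross=27.216; C₋=(1.6691,-4.4234) cross=-27.216
  mode - wants cross < 0 → take C=(1.6691,-4.4234) (cross=-27.216)
ex = (C−B)/|BC| = (0.6064,-0.7951); ey = (0.7951,0.6064)
P = B + 0.77·ex + 2.05·ey = (0.1274,0.9783)

0.13 0.98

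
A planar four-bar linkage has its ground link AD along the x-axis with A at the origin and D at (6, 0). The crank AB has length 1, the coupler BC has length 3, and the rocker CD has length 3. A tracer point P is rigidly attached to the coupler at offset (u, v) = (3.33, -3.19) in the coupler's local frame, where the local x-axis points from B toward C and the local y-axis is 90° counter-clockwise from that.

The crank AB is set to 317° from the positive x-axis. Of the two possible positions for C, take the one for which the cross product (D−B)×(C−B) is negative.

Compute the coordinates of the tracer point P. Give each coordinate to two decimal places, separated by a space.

A=(0,0), D=(6.00,0)
B = A + 1.00·(cos317°, sin317°) = (0.7314, -0.6820)
|BD| = 5.3126
circle(B,3.00) ∩ circle(D,3.00): a=2.6563, h=1.3943
  candidates: C₊=(3.1867,1.0418) cross=7.407; C₋=(3.5447,-1.7238) cross=-7.407
  mode - wants cross < 0 → take C=(3.5447,-1.7238) (cross=-7.407)
ex = (C−B)/|BC| = (0.9378,-0.3473); ey = (0.3473,0.9378)
P = B + 3.33·ex + -3.19·ey = (2.7464,-4.8298)

2.75 -4.83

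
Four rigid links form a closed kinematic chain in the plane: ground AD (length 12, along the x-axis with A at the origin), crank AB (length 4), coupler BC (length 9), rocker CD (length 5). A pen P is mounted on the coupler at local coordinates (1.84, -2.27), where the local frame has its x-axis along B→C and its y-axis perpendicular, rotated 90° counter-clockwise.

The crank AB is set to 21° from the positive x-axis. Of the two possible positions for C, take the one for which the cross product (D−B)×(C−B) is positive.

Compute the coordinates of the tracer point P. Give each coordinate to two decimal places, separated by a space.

6.32 0.08

A=(0,0), D=(12.00,0)
B = A + 4.00·(cos21°, sin21°) = (3.7343, 1.4335)
|BD| = 8.3891
circle(B,9.00) ∩ circle(D,5.00): a=7.5322, h=4.9260
  candidates: C₊=(11.9975,5.0000) cross=41.325; C₋=(10.3140,-4.7072) cross=-41.325
  mode + wants cross > 0 → take C=(11.9975,5.0000) (cross=41.325)
ex = (C−B)/|BC| = (0.9181,0.3963); ey = (-0.3963,0.9181)
P = B + 1.84·ex + -2.27·ey = (6.3232,0.0785)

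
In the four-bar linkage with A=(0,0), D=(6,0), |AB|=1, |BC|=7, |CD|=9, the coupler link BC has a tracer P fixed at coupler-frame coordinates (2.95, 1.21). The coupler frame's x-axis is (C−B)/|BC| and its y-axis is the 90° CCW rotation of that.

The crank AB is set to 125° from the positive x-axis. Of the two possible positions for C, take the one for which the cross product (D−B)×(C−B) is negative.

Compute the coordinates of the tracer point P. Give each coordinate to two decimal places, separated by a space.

A=(0,0), D=(6.00,0)
B = A + 1.00·(cos125°, sin125°) = (-0.5736, 0.8192)
|BD| = 6.6244
circle(B,7.00) ∩ circle(D,9.00): a=0.8969, h=6.9423
  candidates: C₊=(1.1749,7.5973) cross=45.989; C₋=(-0.5420,-6.1808) cross=-45.989
  mode - wants cross < 0 → take C=(-0.5420,-6.1808) (cross=-45.989)
ex = (C−B)/|BC| = (0.0045,-1.0000); ey = (1.0000,0.0045)
P = B + 2.95·ex + 1.21·ey = (0.6497,-2.1254)

0.65 -2.13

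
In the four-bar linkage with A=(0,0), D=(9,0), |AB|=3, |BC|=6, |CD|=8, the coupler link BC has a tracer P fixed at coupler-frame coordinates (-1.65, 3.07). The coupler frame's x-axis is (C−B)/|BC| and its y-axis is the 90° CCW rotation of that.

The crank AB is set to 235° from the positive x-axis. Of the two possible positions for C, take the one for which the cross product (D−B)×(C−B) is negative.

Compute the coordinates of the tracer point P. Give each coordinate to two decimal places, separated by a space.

-1.47 1.02

A=(0,0), D=(9.00,0)
B = A + 3.00·(cos235°, sin235°) = (-1.7207, -2.4575)
|BD| = 10.9988
circle(B,6.00) ∩ circle(D,8.00): a=4.2265, h=4.2587
  candidates: C₊=(1.4474,2.6379) cross=46.840; C₋=(3.3505,-5.6642) cross=-46.840
  mode - wants cross < 0 → take C=(3.3505,-5.6642) (cross=-46.840)
ex = (C−B)/|BC| = (0.8452,-0.5345); ey = (0.5345,0.8452)
P = B + -1.65·ex + 3.07·ey = (-1.4745,1.0192)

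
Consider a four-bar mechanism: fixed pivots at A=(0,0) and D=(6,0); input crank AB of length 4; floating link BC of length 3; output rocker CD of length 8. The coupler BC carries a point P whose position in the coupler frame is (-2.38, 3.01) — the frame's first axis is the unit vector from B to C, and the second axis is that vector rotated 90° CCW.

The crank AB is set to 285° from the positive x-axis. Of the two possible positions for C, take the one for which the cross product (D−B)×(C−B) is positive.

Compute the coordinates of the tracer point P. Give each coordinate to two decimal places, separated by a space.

1.72 -7.64

A=(0,0), D=(6.00,0)
B = A + 4.00·(cos285°, sin285°) = (1.0353, -3.8637)
|BD| = 6.2910
circle(B,3.00) ∩ circle(D,8.00): a=-1.2258, h=2.7381
  candidates: C₊=(-1.6138,-2.4557) cross=17.226; C₋=(1.7495,-6.7774) cross=-17.226
  mode + wants cross > 0 → take C=(-1.6138,-2.4557) (cross=17.226)
ex = (C−B)/|BC| = (-0.8830,0.4693); ey = (-0.4693,-0.8830)
P = B + -2.38·ex + 3.01·ey = (1.7241,-7.6386)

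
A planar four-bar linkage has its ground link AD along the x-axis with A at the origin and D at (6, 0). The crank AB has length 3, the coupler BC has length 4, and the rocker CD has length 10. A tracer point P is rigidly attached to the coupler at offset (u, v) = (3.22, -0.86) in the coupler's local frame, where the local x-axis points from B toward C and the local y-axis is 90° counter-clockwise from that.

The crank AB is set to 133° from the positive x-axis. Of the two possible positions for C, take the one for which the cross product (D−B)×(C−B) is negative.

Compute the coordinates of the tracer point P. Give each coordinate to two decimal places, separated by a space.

-4.31 -0.25

A=(0,0), D=(6.00,0)
B = A + 3.00·(cos133°, sin133°) = (-2.0460, 2.1941)
|BD| = 8.3398
circle(B,4.00) ∩ circle(D,10.00): a=-0.8662, h=3.9051
  candidates: C₊=(-1.8543,6.1895) cross=32.568; C₋=(-3.9091,-1.3456) cross=-32.568
  mode - wants cross < 0 → take C=(-3.9091,-1.3456) (cross=-32.568)
ex = (C−B)/|BC| = (-0.4658,-0.8849); ey = (0.8849,-0.4658)
P = B + 3.22·ex + -0.86·ey = (-4.3068,-0.2548)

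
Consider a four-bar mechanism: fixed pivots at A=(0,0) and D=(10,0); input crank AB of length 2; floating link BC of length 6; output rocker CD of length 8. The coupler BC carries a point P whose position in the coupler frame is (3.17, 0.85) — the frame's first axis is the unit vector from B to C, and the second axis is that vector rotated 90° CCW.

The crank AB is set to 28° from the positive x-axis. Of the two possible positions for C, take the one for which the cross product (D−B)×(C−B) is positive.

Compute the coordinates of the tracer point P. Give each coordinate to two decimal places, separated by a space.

A=(0,0), D=(10.00,0)
B = A + 2.00·(cos28°, sin28°) = (1.7659, 0.9389)
|BD| = 8.2875
circle(B,6.00) ∩ circle(D,8.00): a=2.4544, h=5.4750
  candidates: C₊=(4.8248,6.1006) cross=45.374; C₋=(3.5842,-4.7789) cross=-45.374
  mode + wants cross > 0 → take C=(4.8248,6.1006) (cross=45.374)
ex = (C−B)/|BC| = (0.5098,0.8603); ey = (-0.8603,0.5098)
P = B + 3.17·ex + 0.85·ey = (2.6508,4.0994)

2.65 4.10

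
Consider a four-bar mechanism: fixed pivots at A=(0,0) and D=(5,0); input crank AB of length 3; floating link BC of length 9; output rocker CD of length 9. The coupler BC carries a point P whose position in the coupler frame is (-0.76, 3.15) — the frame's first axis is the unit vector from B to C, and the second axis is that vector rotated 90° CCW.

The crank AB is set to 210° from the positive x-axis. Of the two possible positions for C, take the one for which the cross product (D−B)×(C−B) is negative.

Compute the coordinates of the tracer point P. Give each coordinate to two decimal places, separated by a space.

A=(0,0), D=(5.00,0)
B = A + 3.00·(cos210°, sin210°) = (-2.5981, -1.5000)
|BD| = 7.7447
circle(B,9.00) ∩ circle(D,9.00): a=3.8724, h=8.1243
  candidates: C₊=(-0.3726,7.2205) cross=62.921; C₋=(2.7745,-8.7205) cross=-62.921
  mode - wants cross < 0 → take C=(2.7745,-8.7205) (cross=-62.921)
ex = (C−B)/|BC| = (0.5970,-0.8023); ey = (0.8023,0.5970)
P = B + -0.76·ex + 3.15·ey = (-0.5246,0.9901)

-0.52 0.99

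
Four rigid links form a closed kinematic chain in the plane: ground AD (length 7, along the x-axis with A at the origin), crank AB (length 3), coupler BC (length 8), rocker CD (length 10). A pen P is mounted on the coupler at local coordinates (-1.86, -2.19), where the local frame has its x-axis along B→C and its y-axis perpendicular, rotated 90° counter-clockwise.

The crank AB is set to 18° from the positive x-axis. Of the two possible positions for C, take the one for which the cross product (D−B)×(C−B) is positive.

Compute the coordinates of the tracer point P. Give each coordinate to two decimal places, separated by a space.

5.13 -0.83

A=(0,0), D=(7.00,0)
B = A + 3.00·(cos18°, sin18°) = (2.8532, 0.9271)
|BD| = 4.2492
circle(B,8.00) ∩ circle(D,10.00): a=-2.1115, h=7.7163
  candidates: C₊=(2.4760,8.9182) cross=32.788; C₋=(-0.8909,-6.1427) cross=-32.788
  mode + wants cross > 0 → take C=(2.4760,8.9182) (cross=32.788)
ex = (C−B)/|BC| = (-0.0471,0.9989); ey = (-0.9989,-0.0471)
P = B + -1.86·ex + -2.19·ey = (5.1284,-0.8276)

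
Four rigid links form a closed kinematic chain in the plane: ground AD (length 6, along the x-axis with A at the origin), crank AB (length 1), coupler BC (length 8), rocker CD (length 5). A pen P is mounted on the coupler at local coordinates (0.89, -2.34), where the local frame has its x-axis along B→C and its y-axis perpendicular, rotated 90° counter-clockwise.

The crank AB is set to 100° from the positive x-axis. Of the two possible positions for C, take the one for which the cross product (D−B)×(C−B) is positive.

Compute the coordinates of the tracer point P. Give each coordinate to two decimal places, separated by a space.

A=(0,0), D=(6.00,0)
B = A + 1.00·(cos100°, sin100°) = (-0.1736, 0.9848)
|BD| = 6.2517
circle(B,8.00) ∩ circle(D,5.00): a=6.2450, h=5.0000
  candidates: C₊=(6.7810,4.9386) cross=31.258; C₋=(5.2058,-4.9365) cross=-31.258
  mode + wants cross > 0 → take C=(6.7810,4.9386) (cross=31.258)
ex = (C−B)/|BC| = (0.8693,0.4942); ey = (-0.4942,0.8693)
P = B + 0.89·ex + -2.34·ey = (1.7565,-0.6096)

1.76 -0.61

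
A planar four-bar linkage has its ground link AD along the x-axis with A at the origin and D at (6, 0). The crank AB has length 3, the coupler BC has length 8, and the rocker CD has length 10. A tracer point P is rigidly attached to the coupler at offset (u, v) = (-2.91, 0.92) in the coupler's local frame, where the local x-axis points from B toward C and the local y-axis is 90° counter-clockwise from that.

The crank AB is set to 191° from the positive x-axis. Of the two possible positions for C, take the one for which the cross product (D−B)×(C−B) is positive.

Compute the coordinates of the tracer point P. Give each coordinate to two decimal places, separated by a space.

A=(0,0), D=(6.00,0)
B = A + 3.00·(cos191°, sin191°) = (-2.9449, -0.5724)
|BD| = 8.9632
circle(B,8.00) ∩ circle(D,10.00): a=2.4734, h=7.6080
  candidates: C₊=(-0.9624,7.1781) cross=68.192; C₋=(0.0093,-8.0070) cross=-68.192
  mode + wants cross > 0 → take C=(-0.9624,7.1781) (cross=68.192)
ex = (C−B)/|BC| = (0.2478,0.9688); ey = (-0.9688,0.2478)
P = B + -2.91·ex + 0.92·ey = (-4.5573,-3.1637)

-4.56 -3.16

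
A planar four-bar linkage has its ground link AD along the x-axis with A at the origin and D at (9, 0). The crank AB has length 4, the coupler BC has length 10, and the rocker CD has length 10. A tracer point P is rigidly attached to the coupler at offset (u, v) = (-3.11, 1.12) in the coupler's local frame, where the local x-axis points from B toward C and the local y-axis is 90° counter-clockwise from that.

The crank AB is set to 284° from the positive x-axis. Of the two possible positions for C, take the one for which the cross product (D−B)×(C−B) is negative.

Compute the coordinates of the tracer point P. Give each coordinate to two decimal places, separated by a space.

A=(0,0), D=(9.00,0)
B = A + 4.00·(cos284°, sin284°) = (0.9677, -3.8812)
|BD| = 8.9209
circle(B,10.00) ∩ circle(D,10.00): a=4.4604, h=8.9501
  candidates: C₊=(1.0899,6.1181) cross=79.843; C₋=(8.8778,-9.9993) cross=-79.843
  mode - wants cross < 0 → take C=(8.8778,-9.9993) (cross=-79.843)
ex = (C−B)/|BC| = (0.7910,-0.6118); ey = (0.6118,0.7910)
P = B + -3.11·ex + 1.12·ey = (-0.8071,-1.0925)

-0.81 -1.09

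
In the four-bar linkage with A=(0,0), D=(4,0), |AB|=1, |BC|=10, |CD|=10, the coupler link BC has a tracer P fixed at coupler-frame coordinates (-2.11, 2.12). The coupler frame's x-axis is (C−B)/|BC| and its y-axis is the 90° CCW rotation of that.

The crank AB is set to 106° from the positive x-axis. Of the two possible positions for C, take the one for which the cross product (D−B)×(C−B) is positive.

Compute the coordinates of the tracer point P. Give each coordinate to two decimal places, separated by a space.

-3.09 -0.04

A=(0,0), D=(4.00,0)
B = A + 1.00·(cos106°, sin106°) = (-0.2756, 0.9613)
|BD| = 4.3824
circle(B,10.00) ∩ circle(D,10.00): a=2.1912, h=9.7570
  candidates: C₊=(4.0024,10.0000) cross=42.759; C₋=(-0.2780,-9.0387) cross=-42.759
  mode + wants cross > 0 → take C=(4.0024,10.0000) (cross=42.759)
ex = (C−B)/|BC| = (0.4278,0.9039); ey = (-0.9039,0.4278)
P = B + -2.11·ex + 2.12·ey = (-3.0945,-0.0390)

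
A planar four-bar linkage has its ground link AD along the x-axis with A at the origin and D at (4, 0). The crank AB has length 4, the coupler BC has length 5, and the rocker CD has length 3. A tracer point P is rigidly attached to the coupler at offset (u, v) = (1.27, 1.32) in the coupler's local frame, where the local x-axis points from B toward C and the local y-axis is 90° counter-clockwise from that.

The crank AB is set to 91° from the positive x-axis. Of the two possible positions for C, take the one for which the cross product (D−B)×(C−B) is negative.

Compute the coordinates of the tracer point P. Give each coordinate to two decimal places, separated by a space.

A=(0,0), D=(4.00,0)
B = A + 4.00·(cos91°, sin91°) = (-0.0698, 3.9994)
|BD| = 5.7060
circle(B,5.00) ∩ circle(D,3.00): a=4.2550, h=2.6258
  candidates: C₊=(4.8055,2.8898) cross=14.983; C₋=(1.1247,-0.8558) cross=-14.983
  mode - wants cross < 0 → take C=(1.1247,-0.8558) (cross=-14.983)
ex = (C−B)/|BC| = (0.2389,-0.9710); ey = (0.9710,0.2389)
P = B + 1.27·ex + 1.32·ey = (1.5154,3.0815)

1.52 3.08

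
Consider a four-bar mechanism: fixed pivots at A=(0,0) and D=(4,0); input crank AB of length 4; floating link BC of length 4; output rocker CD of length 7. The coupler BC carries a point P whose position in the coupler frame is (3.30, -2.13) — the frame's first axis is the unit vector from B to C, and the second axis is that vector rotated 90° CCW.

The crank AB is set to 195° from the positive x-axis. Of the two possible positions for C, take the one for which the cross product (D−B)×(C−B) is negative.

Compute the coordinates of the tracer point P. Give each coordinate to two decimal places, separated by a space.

-3.67 -4.96

A=(0,0), D=(4.00,0)
B = A + 4.00·(cos195°, sin195°) = (-3.8637, -1.0353)
|BD| = 7.9316
circle(B,4.00) ∩ circle(D,7.00): a=1.8855, h=3.5277
  candidates: C₊=(-2.4548,2.7084) cross=27.980; C₋=(-1.5339,-4.2867) cross=-27.980
  mode - wants cross < 0 → take C=(-1.5339,-4.2867) (cross=-27.980)
ex = (C−B)/|BC| = (0.5825,-0.8129); ey = (0.8129,0.5825)
P = B + 3.30·ex + -2.13·ey = (-3.6730,-4.9584)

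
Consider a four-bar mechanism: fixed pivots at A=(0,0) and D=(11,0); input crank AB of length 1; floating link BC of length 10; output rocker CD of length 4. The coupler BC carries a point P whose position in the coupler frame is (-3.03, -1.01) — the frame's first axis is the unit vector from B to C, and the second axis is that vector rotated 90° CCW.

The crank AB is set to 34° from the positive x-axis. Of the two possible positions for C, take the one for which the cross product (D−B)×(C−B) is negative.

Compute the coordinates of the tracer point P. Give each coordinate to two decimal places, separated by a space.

A=(0,0), D=(11.00,0)
B = A + 1.00·(cos34°, sin34°) = (0.8290, 0.5592)
|BD| = 10.1863
circle(B,10.00) ∩ circle(D,4.00): a=9.2163, h=3.8806
  candidates: C₊=(10.2445,3.9280) cross=39.529; C₋=(9.8184,-3.8215) cross=-39.529
  mode - wants cross < 0 → take C=(9.8184,-3.8215) (cross=-39.529)
ex = (C−B)/|BC| = (0.8989,-0.4381); ey = (0.4381,0.8989)
P = B + -3.03·ex + -1.01·ey = (-2.3372,0.9786)

-2.34 0.98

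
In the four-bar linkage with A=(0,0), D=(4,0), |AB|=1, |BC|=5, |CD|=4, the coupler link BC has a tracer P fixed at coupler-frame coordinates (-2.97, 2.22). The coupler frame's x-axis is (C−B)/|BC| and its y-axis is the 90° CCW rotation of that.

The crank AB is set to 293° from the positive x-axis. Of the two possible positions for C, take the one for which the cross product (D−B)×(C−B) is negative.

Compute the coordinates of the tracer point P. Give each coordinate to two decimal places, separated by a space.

-0.60 2.65

A=(0,0), D=(4.00,0)
B = A + 1.00·(cos293°, sin293°) = (0.3907, -0.9205)
|BD| = 3.7248
circle(B,5.00) ∩ circle(D,4.00): a=3.0705, h=3.9461
  candidates: C₊=(2.3908,3.6620) cross=14.699; C₋=(4.3412,-3.9854) cross=-14.699
  mode - wants cross < 0 → take C=(4.3412,-3.9854) (cross=-14.699)
ex = (C−B)/|BC| = (0.7901,-0.6130); ey = (0.6130,0.7901)
P = B + -2.97·ex + 2.22·ey = (-0.5950,2.6541)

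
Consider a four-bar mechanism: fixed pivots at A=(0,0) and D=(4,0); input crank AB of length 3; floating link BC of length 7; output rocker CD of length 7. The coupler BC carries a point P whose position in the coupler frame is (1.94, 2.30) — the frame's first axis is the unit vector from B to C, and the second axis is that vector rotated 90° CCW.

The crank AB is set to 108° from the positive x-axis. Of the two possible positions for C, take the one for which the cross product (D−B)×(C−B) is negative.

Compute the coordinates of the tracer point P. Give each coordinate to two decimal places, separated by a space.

A=(0,0), D=(4.00,0)
B = A + 3.00·(cos108°, sin108°) = (-0.9271, 2.8532)
|BD| = 5.6935
circle(B,7.00) ∩ circle(D,7.00): a=2.8468, h=6.3950
  candidates: C₊=(4.7412,6.9607) cross=36.410; C₋=(-1.6682,-4.1075) cross=-36.410
  mode - wants cross < 0 → take C=(-1.6682,-4.1075) (cross=-36.410)
ex = (C−B)/|BC| = (-0.1059,-0.9944); ey = (0.9944,-0.1059)
P = B + 1.94·ex + 2.30·ey = (1.1546,0.6806)

1.15 0.68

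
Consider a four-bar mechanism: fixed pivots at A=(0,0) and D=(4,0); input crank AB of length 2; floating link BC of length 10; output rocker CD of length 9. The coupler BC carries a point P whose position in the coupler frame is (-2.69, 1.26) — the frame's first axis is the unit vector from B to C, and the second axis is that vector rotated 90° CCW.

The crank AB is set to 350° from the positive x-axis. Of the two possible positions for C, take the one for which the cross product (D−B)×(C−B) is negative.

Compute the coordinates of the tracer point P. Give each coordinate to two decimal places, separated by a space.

A=(0,0), D=(4.00,0)
B = A + 2.00·(cos350°, sin350°) = (1.9696, -0.3473)
|BD| = 2.0599
circle(B,10.00) ∩ circle(D,9.00): a=5.6419, h=8.2565
  candidates: C₊=(6.1387,8.7422) cross=17.007; C₋=(8.9228,-7.5343) cross=-17.007
  mode - wants cross < 0 → take C=(8.9228,-7.5343) (cross=-17.007)
ex = (C−B)/|BC| = (0.6953,-0.7187); ey = (0.7187,0.6953)
P = B + -2.69·ex + 1.26·ey = (1.0048,2.4621)

1.00 2.46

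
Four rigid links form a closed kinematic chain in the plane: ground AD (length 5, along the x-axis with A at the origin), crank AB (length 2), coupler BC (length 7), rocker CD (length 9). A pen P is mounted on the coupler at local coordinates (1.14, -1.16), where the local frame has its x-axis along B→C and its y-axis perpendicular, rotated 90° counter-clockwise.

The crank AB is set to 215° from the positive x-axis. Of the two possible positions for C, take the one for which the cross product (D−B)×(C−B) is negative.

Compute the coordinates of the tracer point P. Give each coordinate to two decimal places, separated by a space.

A=(0,0), D=(5.00,0)
B = A + 2.00·(cos215°, sin215°) = (-1.6383, -1.1472)
|BD| = 6.7367
circle(B,7.00) ∩ circle(D,9.00): a=0.9933, h=6.9292
  candidates: C₊=(-1.8394,5.8500) cross=46.680; C₋=(0.5204,-7.8060) cross=-46.680
  mode - wants cross < 0 → take C=(0.5204,-7.8060) (cross=-46.680)
ex = (C−B)/|BC| = (0.3084,-0.9513); ey = (0.9513,0.3084)
P = B + 1.14·ex + -1.16·ey = (-2.3902,-2.5893)

-2.39 -2.59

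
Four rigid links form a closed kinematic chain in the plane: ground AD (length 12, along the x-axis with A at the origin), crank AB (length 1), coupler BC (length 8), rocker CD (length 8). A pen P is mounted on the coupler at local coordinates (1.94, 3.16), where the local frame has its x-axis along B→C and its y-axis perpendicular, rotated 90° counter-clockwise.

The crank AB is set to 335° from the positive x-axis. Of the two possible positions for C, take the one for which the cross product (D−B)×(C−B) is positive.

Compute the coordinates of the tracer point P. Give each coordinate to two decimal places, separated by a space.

A=(0,0), D=(12.00,0)
B = A + 1.00·(cos335°, sin335°) = (0.9063, -0.4226)
|BD| = 11.1017
circle(B,8.00) ∩ circle(D,8.00): a=5.5509, h=5.7609
  candidates: C₊=(6.2338,5.5454) cross=63.956; C₋=(6.6725,-5.9680) cross=-63.956
  mode + wants cross > 0 → take C=(6.2338,5.5454) (cross=63.956)
ex = (C−B)/|BC| = (0.6659,0.7460); ey = (-0.7460,0.6659)
P = B + 1.94·ex + 3.16·ey = (-0.1591,3.1290)

-0.16 3.13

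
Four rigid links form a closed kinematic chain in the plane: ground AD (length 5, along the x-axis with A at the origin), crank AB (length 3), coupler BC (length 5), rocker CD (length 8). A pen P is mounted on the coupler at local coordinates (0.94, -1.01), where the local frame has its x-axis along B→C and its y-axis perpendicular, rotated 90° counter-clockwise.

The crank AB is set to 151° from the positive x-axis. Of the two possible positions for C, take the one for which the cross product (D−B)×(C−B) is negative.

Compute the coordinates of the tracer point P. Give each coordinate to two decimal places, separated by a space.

-3.55 0.43

A=(0,0), D=(5.00,0)
B = A + 3.00·(cos151°, sin151°) = (-2.6239, 1.4544)
|BD| = 7.7614
circle(B,5.00) ∩ circle(D,8.00): a=1.3682, h=4.8092
  candidates: C₊=(-0.3787,5.9220) cross=37.326; C₋=(-2.1811,-3.5259) cross=-37.326
  mode - wants cross < 0 → take C=(-2.1811,-3.5259) (cross=-37.326)
ex = (C−B)/|BC| = (0.0886,-0.9961); ey = (0.9961,0.0886)
P = B + 0.94·ex + -1.01·ey = (-3.5466,0.4287)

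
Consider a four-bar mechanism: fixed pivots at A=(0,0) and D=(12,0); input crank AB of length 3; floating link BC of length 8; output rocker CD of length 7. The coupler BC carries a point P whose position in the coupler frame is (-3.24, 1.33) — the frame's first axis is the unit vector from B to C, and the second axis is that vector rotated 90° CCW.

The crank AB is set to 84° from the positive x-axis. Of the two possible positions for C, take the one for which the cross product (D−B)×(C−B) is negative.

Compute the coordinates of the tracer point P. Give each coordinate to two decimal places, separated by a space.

-0.86 6.28

A=(0,0), D=(12.00,0)
B = A + 3.00·(cos84°, sin84°) = (0.3136, 2.9836)
|BD| = 12.0613
circle(B,8.00) ∩ circle(D,7.00): a=6.6525, h=4.4435
  candidates: C₊=(7.8585,5.6434) cross=53.594; C₋=(5.6601,-2.9675) cross=-53.594
  mode - wants cross < 0 → take C=(5.6601,-2.9675) (cross=-53.594)
ex = (C−B)/|BC| = (0.6683,-0.7439); ey = (0.7439,0.6683)
P = B + -3.24·ex + 1.33·ey = (-0.8624,6.2826)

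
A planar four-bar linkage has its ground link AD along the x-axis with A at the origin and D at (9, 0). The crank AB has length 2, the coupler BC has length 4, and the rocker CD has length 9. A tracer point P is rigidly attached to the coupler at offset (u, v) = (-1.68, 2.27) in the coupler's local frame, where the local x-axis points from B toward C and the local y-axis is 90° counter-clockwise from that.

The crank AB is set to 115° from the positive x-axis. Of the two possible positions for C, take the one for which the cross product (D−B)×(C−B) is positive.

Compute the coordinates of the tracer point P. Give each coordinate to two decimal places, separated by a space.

-3.67 1.81

A=(0,0), D=(9.00,0)
B = A + 2.00·(cos115°, sin115°) = (-0.8452, 1.8126)
|BD| = 10.0107
circle(B,4.00) ∩ circle(D,9.00): a=1.7588, h=3.5926
  candidates: C₊=(1.5350,5.0273) cross=35.964; C₋=(0.2340,-2.0390) cross=-35.964
  mode + wants cross > 0 → take C=(1.5350,5.0273) (cross=35.964)
ex = (C−B)/|BC| = (0.5951,0.8037); ey = (-0.8037,0.5951)
P = B + -1.68·ex + 2.27·ey = (-3.6693,1.8132)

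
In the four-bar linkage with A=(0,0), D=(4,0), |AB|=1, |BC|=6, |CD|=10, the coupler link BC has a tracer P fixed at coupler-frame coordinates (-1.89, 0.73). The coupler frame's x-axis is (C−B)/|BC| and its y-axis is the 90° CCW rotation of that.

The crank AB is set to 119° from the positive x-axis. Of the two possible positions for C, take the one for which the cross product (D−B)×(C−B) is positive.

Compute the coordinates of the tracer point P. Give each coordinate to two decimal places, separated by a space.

A=(0,0), D=(4.00,0)
B = A + 1.00·(cos119°, sin119°) = (-0.4848, 0.8746)
|BD| = 4.5693
circle(B,6.00) ∩ circle(D,10.00): a=-4.7186, h=3.7060
  candidates: C₊=(-4.4068,5.4153) cross=16.934; C₋=(-5.8256,-1.8597) cross=-16.934
  mode + wants cross > 0 → take C=(-4.4068,5.4153) (cross=16.934)
ex = (C−B)/|BC| = (-0.6537,0.7568); ey = (-0.7568,-0.6537)
P = B + -1.89·ex + 0.73·ey = (0.1982,-1.0329)

0.20 -1.03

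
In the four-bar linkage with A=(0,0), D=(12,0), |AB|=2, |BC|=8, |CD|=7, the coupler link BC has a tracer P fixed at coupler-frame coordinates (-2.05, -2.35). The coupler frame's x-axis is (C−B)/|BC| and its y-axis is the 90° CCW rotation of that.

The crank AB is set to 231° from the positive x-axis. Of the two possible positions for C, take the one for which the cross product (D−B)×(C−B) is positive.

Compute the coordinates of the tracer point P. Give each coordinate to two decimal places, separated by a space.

A=(0,0), D=(12.00,0)
B = A + 2.00·(cos231°, sin231°) = (-1.2586, -1.5543)
|BD| = 13.3494
circle(B,8.00) ∩ circle(D,7.00): a=7.2365, h=3.4106
  candidates: C₊=(5.5316,2.6757) cross=45.530; C₋=(6.3258,-4.0992) cross=-45.530
  mode + wants cross > 0 → take C=(5.5316,2.6757) (cross=45.530)
ex = (C−B)/|BC| = (0.8488,0.5288); ey = (-0.5288,0.8488)
P = B + -2.05·ex + -2.35·ey = (-1.7561,-4.6329)

-1.76 -4.63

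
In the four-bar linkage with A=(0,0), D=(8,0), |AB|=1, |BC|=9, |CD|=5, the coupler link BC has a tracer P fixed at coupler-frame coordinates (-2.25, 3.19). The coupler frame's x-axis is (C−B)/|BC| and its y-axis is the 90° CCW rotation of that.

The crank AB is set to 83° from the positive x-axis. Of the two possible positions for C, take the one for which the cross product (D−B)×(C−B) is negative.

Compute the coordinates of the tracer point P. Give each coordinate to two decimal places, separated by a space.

0.50 4.88

A=(0,0), D=(8.00,0)
B = A + 1.00·(cos83°, sin83°) = (0.1219, 0.9925)
|BD| = 7.9404
circle(B,9.00) ∩ circle(D,5.00): a=7.4965, h=4.9803
  candidates: C₊=(8.1821,4.9967) cross=39.545; C₋=(6.9370,-4.8857) cross=-39.545
  mode - wants cross < 0 → take C=(6.9370,-4.8857) (cross=-39.545)
ex = (C−B)/|BC| = (0.7572,-0.6531); ey = (0.6531,0.7572)
P = B + -2.25·ex + 3.19·ey = (0.5016,4.8777)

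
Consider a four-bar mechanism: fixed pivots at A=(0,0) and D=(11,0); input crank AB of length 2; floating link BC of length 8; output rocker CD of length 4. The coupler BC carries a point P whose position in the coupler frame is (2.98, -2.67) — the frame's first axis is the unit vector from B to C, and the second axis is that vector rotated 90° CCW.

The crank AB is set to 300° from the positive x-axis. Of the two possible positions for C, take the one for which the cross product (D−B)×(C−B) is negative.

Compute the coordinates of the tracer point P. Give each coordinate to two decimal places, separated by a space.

A=(0,0), D=(11.00,0)
B = A + 2.00·(cos300°, sin300°) = (1.0000, -1.7321)
|BD| = 10.1489
circle(B,8.00) ∩ circle(D,4.00): a=7.4392, h=2.9424
  candidates: C₊=(7.8279,2.4368) cross=29.862; C₋=(8.8323,-3.3617) cross=-29.862
  mode - wants cross < 0 → take C=(8.8323,-3.3617) (cross=-29.862)
ex = (C−B)/|BC| = (0.9790,-0.2037); ey = (0.2037,0.9790)
P = B + 2.98·ex + -2.67·ey = (3.3736,-4.9531)

3.37 -4.95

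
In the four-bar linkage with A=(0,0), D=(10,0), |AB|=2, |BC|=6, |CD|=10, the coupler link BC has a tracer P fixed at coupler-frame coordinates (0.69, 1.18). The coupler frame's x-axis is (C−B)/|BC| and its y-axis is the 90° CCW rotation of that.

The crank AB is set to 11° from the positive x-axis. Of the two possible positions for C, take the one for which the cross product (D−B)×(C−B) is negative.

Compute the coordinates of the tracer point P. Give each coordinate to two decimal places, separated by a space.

A=(0,0), D=(10.00,0)
B = A + 2.00·(cos11°, sin11°) = (1.9633, 0.3816)
|BD| = 8.0458
circle(B,6.00) ∩ circle(D,10.00): a=0.0457, h=5.9998
  candidates: C₊=(2.2934,6.3725) cross=48.273; C₋=(1.7243,-5.6136) cross=-48.273
  mode - wants cross < 0 → take C=(1.7243,-5.6136) (cross=-48.273)
ex = (C−B)/|BC| = (-0.0398,-0.9992); ey = (0.9992,-0.0398)
P = B + 0.69·ex + 1.18·ey = (3.1148,-0.3548)

3.11 -0.35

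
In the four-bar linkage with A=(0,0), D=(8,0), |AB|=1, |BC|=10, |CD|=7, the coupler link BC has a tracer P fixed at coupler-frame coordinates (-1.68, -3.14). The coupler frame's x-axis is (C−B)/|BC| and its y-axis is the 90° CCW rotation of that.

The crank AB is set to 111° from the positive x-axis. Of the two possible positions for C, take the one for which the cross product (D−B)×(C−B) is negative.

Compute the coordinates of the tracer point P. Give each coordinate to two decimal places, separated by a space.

A=(0,0), D=(8.00,0)
B = A + 1.00·(cos111°, sin111°) = (-0.3584, 0.9336)
|BD| = 8.4103
circle(B,10.00) ∩ circle(D,7.00): a=7.2372, h=6.9010
  candidates: C₊=(7.6001,6.9886) cross=58.040; C₋=(6.0680,-6.7281) cross=-58.040
  mode - wants cross < 0 → take C=(6.0680,-6.7281) (cross=-58.040)
ex = (C−B)/|BC| = (0.6426,-0.7662); ey = (0.7662,0.6426)
P = B + -1.68·ex + -3.14·ey = (-3.8438,0.2029)

-3.84 0.20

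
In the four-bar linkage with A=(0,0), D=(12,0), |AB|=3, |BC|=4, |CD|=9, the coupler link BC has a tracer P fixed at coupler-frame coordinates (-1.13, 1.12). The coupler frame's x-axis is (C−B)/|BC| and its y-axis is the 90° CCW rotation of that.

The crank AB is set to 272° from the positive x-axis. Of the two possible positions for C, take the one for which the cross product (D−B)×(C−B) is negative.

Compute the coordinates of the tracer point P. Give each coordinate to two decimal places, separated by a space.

-0.69 -1.62

A=(0,0), D=(12.00,0)
B = A + 3.00·(cos272°, sin272°) = (0.1047, -2.9982)
|BD| = 12.2673
circle(B,4.00) ∩ circle(D,9.00): a=3.4843, h=1.9645
  candidates: C₊=(3.0032,-0.2416) cross=24.099; C₋=(3.9635,-4.0515) cross=-24.099
  mode - wants cross < 0 → take C=(3.9635,-4.0515) (cross=-24.099)
ex = (C−B)/|BC| = (0.9647,-0.2633); ey = (0.2633,0.9647)
P = B + -1.13·ex + 1.12·ey = (-0.6905,-1.6201)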